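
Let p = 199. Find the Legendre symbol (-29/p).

-1

First reduce: -29 ≡ 170 (mod 199).
Pull out 2: since 199 ≡ 7 (mod 8), (2/199) = +1.
Reciprocity: 85 ≡ 1 and 199 ≡ 3 (mod 4), so (85/199) = +(199/85).
Reduce top mod 85: now compute (29/85).
Reciprocity: 29 ≡ 1 and 85 ≡ 1 (mod 4), so (29/85) = +(85/29).
Reduce top mod 29: now compute (27/29).
Reciprocity: 27 ≡ 3 and 29 ≡ 1 (mod 4), so (27/29) = +(29/27).
Reduce top mod 27: now compute (2/27).
Pull out 2: since 27 ≡ 3 (mod 8), (2/27) = -1.
Reached (1/27) = 1. Collecting the sign flips along the way, the symbol is -1.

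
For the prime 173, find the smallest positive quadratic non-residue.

(2/173) = −1, so 2 is the smallest positive non-residue mod 173.

2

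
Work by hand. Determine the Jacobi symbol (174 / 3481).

Pull out 2: since 3481 ≡ 1 (mod 8), (2/3481) = +1.
Reciprocity: 87 ≡ 3 and 3481 ≡ 1 (mod 4), so (87/3481) = +(3481/87).
Reduce top mod 87: now compute (1/87).
Reached (1/87) = 1. Collecting the sign flips along the way, the symbol is +1.

1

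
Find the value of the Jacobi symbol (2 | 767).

1

Pull out 2: since 767 ≡ 7 (mod 8), (2/767) = +1.
Reached (1/767) = 1. Collecting the sign flips along the way, the symbol is +1.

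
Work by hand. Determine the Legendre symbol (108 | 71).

1

Euler's criterion: (108/71) ≡ 37^35 (mod 71).
37^2 ≡ 20 (mod 71)
37^4 ≡ 45 (mod 71)
37^8 ≡ 37 (mod 71)
37^16 ≡ 20 (mod 71)
37^32 ≡ 45 (mod 71)
37^35 = 37^(32+2+1) ≡ 1 (mod 71).
Result is 1, so (108/71) = 1.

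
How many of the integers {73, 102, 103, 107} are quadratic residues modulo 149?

(73/149) = +1 → QR.
(102/149) = +1 → QR.
(103/149) = +1 → QR.
(107/149) = +1 → QR.
Total quadratic residues among the 4: 4.

4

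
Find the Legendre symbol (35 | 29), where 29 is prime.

First reduce: 35 ≡ 6 (mod 29).
Pull out 2: since 29 ≡ 5 (mod 8), (2/29) = -1.
Reciprocity: 3 ≡ 3 and 29 ≡ 1 (mod 4), so (3/29) = +(29/3).
Reduce top mod 3: now compute (2/3).
Pull out 2: since 3 ≡ 3 (mod 8), (2/3) = -1.
Reached (1/3) = 1. Collecting the sign flips along the way, the symbol is +1.

1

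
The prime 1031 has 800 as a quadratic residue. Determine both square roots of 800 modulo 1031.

181, 850

Since 1031 ≡ 3 (mod 4), a square root of 800 is 800^((1031+1)/4) = 800^258 mod 1031.
Repeated squaring: 800^2≡780, 800^4≡110, 800^8≡759, 800^16≡783, 800^32≡675, 800^64≡954, 800^128≡774, 800^256≡65 (mod 1031).
800^258 = 800^(256+2) ≡ 181 (mod 1031).
Check: 181² = 32761 ≡ 800 (mod 1031). The two roots are 181 and 850.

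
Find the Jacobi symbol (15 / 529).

1

Reciprocity: 15 ≡ 3 and 529 ≡ 1 (mod 4), so (15/529) = +(529/15).
Reduce top mod 15: now compute (4/15).
Pull out 2^2: since 15 ≡ 7 (mod 8), (2/15) = +1, so (2/15)^2 = +1.
Reached (1/15) = 1. Collecting the sign flips along the way, the symbol is +1.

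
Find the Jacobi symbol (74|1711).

1

Pull out 2: since 1711 ≡ 7 (mod 8), (2/1711) = +1.
Reciprocity: 37 ≡ 1 and 1711 ≡ 3 (mod 4), so (37/1711) = +(1711/37).
Reduce top mod 37: now compute (9/37).
Reciprocity: 9 ≡ 1 and 37 ≡ 1 (mod 4), so (9/37) = +(37/9).
Reduce top mod 9: now compute (1/9).
Reached (1/9) = 1. Collecting the sign flips along the way, the symbol is +1.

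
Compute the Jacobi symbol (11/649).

0

Reciprocity: 11 ≡ 3 and 649 ≡ 1 (mod 4), so (11/649) = +(649/11).
Reduce top mod 11: now compute (0/11).
Top reduces to 0: gcd > 1, so the symbol is 0.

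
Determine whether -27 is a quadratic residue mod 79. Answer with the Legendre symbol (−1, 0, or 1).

1

First reduce: -27 ≡ 52 (mod 79).
Pull out 2^2: since 79 ≡ 7 (mod 8), (2/79) = +1, so (2/79)^2 = +1.
Reciprocity: 13 ≡ 1 and 79 ≡ 3 (mod 4), so (13/79) = +(79/13).
Reduce top mod 13: now compute (1/13).
Reached (1/13) = 1. Collecting the sign flips along the way, the symbol is +1.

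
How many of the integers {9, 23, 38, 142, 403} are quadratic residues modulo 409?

(9/409) = +1 → QR.
(23/409) = +1 → QR.
(38/409) = -1 → non-residue.
(142/409) = +1 → QR.
(403/409) = +1 → QR.
Total quadratic residues among the 5: 4.

4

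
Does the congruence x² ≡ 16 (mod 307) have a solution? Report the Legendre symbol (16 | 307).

1

Pull out 2^4: since 307 ≡ 3 (mod 8), (2/307) = -1, so (2/307)^4 = +1.
Reached (1/307) = 1. Collecting the sign flips along the way, the symbol is +1.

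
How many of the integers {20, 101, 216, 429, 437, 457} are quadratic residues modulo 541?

(20/541) = +1 → QR.
(101/541) = +1 → QR.
(216/541) = -1 → non-residue.
(429/541) = +1 → QR.
(437/541) = +1 → QR.
(457/541) = +1 → QR.
Total quadratic residues among the 6: 5.

5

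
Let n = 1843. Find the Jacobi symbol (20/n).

-1

Pull out 2^2: since 1843 ≡ 3 (mod 8), (2/1843) = -1, so (2/1843)^2 = +1.
Reciprocity: 5 ≡ 1 and 1843 ≡ 3 (mod 4), so (5/1843) = +(1843/5).
Reduce top mod 5: now compute (3/5).
Reciprocity: 3 ≡ 3 and 5 ≡ 1 (mod 4), so (3/5) = +(5/3).
Reduce top mod 3: now compute (2/3).
Pull out 2: since 3 ≡ 3 (mod 8), (2/3) = -1.
Reached (1/3) = 1. Collecting the sign flips along the way, the symbol is -1.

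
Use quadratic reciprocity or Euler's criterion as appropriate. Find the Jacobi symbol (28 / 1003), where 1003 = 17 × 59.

Pull out 2^2: since 1003 ≡ 3 (mod 8), (2/1003) = -1, so (2/1003)^2 = +1.
Reciprocity: 7 ≡ 3 and 1003 ≡ 3 (mod 4), so (7/1003) = −(1003/7).
Reduce top mod 7: now compute (2/7).
Pull out 2: since 7 ≡ 7 (mod 8), (2/7) = +1.
Reached (1/7) = 1. Collecting the sign flips along the way, the symbol is -1.

-1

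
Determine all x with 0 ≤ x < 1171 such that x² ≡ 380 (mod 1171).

289, 882

Since 1171 ≡ 3 (mod 4), a square root of 380 is 380^((1171+1)/4) = 380^293 mod 1171.
Repeated squaring: 380^2≡367, 380^4≡24, 380^8≡576, 380^16≡383, 380^32≡314, 380^64≡232, 380^128≡1129, 380^256≡593 (mod 1171).
380^293 = 380^(256+32+4+1) ≡ 289 (mod 1171).
Check: 289² = 83521 ≡ 380 (mod 1171). The two roots are 289 and 882.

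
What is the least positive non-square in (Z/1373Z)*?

2

(2/1373) = −1, so 2 is the smallest positive non-residue mod 1373.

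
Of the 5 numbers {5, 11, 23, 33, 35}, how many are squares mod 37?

(5/37) = -1 → non-residue.
(11/37) = +1 → QR.
(23/37) = -1 → non-residue.
(33/37) = +1 → QR.
(35/37) = -1 → non-residue.
Total quadratic residues among the 5: 2.

2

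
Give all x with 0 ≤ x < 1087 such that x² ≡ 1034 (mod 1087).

Since 1087 ≡ 3 (mod 4), a square root of 1034 is 1034^((1087+1)/4) = 1034^272 mod 1087.
Repeated squaring: 1034^2≡635, 1034^4≡1035, 1034^8≡530, 1034^16≡454, 1034^32≡673, 1034^64≡737, 1034^128≡756, 1034^256≡861 (mod 1087).
1034^272 = 1034^(256+16) ≡ 661 (mod 1087).
Check: 661² = 436921 ≡ 1034 (mod 1087). The two roots are 426 and 661.

426, 661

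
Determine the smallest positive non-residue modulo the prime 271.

(2/271) = +1, so 2 is a residue.
(3/271) = −1, so 3 is the smallest positive non-residue mod 271.

3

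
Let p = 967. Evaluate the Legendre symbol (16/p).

Pull out 2^4: since 967 ≡ 7 (mod 8), (2/967) = +1, so (2/967)^4 = +1.
Reached (1/967) = 1. Collecting the sign flips along the way, the symbol is +1.

1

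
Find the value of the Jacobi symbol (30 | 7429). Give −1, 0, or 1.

Pull out 2: since 7429 ≡ 5 (mod 8), (2/7429) = -1.
Reciprocity: 15 ≡ 3 and 7429 ≡ 1 (mod 4), so (15/7429) = +(7429/15).
Reduce top mod 15: now compute (4/15).
Pull out 2^2: since 15 ≡ 7 (mod 8), (2/15) = +1, so (2/15)^2 = +1.
Reached (1/15) = 1. Collecting the sign flips along the way, the symbol is -1.

-1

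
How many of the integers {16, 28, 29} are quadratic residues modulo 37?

2

(16/37) = +1 → QR.
(28/37) = +1 → QR.
(29/37) = -1 → non-residue.
Total quadratic residues among the 3: 2.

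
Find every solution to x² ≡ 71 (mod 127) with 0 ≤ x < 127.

43, 84

Since 127 ≡ 3 (mod 4), a square root of 71 is 71^((127+1)/4) = 71^32 mod 127.
Repeated squaring: 71^2≡88, 71^4≡124, 71^8≡9, 71^16≡81, 71^32≡84 (mod 127).
71^32 = 71^(32) ≡ 84 (mod 127).
Check: 84² = 7056 ≡ 71 (mod 127). The two roots are 43 and 84.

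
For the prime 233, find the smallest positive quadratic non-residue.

3

(2/233) = +1, so 2 is a residue.
(3/233) = −1, so 3 is the smallest positive non-residue mod 233.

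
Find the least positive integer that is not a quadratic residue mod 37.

2

(2/37) = −1, so 2 is the smallest positive non-residue mod 37.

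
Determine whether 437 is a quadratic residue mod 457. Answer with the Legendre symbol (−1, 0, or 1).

Reciprocity: 437 ≡ 1 and 457 ≡ 1 (mod 4), so (437/457) = +(457/437).
Reduce top mod 437: now compute (20/437).
Pull out 2^2: since 437 ≡ 5 (mod 8), (2/437) = -1, so (2/437)^2 = +1.
Reciprocity: 5 ≡ 1 and 437 ≡ 1 (mod 4), so (5/437) = +(437/5).
Reduce top mod 5: now compute (2/5).
Pull out 2: since 5 ≡ 5 (mod 8), (2/5) = -1.
Reached (1/5) = 1. Collecting the sign flips along the way, the symbol is -1.

-1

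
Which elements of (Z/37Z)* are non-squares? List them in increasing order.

2, 5, 6, 8, 13, 14, 15, 17, 18, 19, 20, 22, 23, 24, 29, 31, 32, 35

Square k = 1,…,18 (k and 37−k give the same square):
1²=1, 2²=4, 3²=9, 4²=16, 5²=25, 6²=36, 7²≡12, 8²≡27, 9²≡7, 10²≡26, 11²≡10, 12²≡33, 13²≡21, 14²≡11, 15²≡3, 16²≡34, 17²≡30, 18²≡28 (mod 37).
The residues are {1, 3, 4, 7, 9, 10, 11, 12, 16, 21, 25, 26, 27, 28, 30, 33, 34, 36}; the non-residues are the remaining 18 nonzero classes.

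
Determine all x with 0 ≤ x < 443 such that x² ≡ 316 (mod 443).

Since 443 ≡ 3 (mod 4), a square root of 316 is 316^((443+1)/4) = 316^111 mod 443.
Repeated squaring: 316^2≡181, 316^4≡422, 316^8≡441, 316^16≡4, 316^32≡16, 316^64≡256 (mod 443).
316^111 = 316^(64+32+8+4+2+1) ≡ 164 (mod 443).
Check: 164² = 26896 ≡ 316 (mod 443). The two roots are 164 and 279.

164, 279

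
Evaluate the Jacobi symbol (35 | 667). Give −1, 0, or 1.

Reciprocity: 35 ≡ 3 and 667 ≡ 3 (mod 4), so (35/667) = −(667/35).
Reduce top mod 35: now compute (2/35).
Pull out 2: since 35 ≡ 3 (mod 8), (2/35) = -1.
Reached (1/35) = 1. Collecting the sign flips along the way, the symbol is +1.

1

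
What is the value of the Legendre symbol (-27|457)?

Euler's criterion: (-27/457) ≡ 430^228 (mod 457).
430^2 ≡ 272 (mod 457)
430^4 ≡ 407 (mod 457)
430^8 ≡ 215 (mod 457)
430^16 ≡ 68 (mod 457)
430^32 ≡ 54 (mod 457)
430^64 ≡ 174 (mod 457)
430^128 ≡ 114 (mod 457)
430^228 = 430^(128+64+32+4) ≡ 1 (mod 457).
Result is 1, so (-27/457) = 1.

1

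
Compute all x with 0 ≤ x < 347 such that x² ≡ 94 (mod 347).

21, 326

Since 347 ≡ 3 (mod 4), a square root of 94 is 94^((347+1)/4) = 94^87 mod 347.
Repeated squaring: 94^2≡161, 94^4≡243, 94^8≡59, 94^16≡11, 94^32≡121, 94^64≡67 (mod 347).
94^87 = 94^(64+16+4+2+1) ≡ 326 (mod 347).
Check: 326² = 106276 ≡ 94 (mod 347). The two roots are 21 and 326.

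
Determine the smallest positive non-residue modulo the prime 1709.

(2/1709) = −1, so 2 is the smallest positive non-residue mod 1709.

2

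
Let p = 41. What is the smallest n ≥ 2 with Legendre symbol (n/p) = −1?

3

(2/41) = +1, so 2 is a residue.
(3/41) = −1, so 3 is the smallest positive non-residue mod 41.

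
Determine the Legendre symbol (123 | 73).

First reduce: 123 ≡ 50 (mod 73).
Pull out 2: since 73 ≡ 1 (mod 8), (2/73) = +1.
Reciprocity: 25 ≡ 1 and 73 ≡ 1 (mod 4), so (25/73) = +(73/25).
Reduce top mod 25: now compute (23/25).
Reciprocity: 23 ≡ 3 and 25 ≡ 1 (mod 4), so (23/25) = +(25/23).
Reduce top mod 23: now compute (2/23).
Pull out 2: since 23 ≡ 7 (mod 8), (2/23) = +1.
Reached (1/23) = 1. Collecting the sign flips along the way, the symbol is +1.

1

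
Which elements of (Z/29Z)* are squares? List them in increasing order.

1, 4, 5, 6, 7, 9, 13, 16, 20, 22, 23, 24, 25, 28

Square k = 1,…,14 (k and 29−k give the same square):
1²=1, 2²=4, 3²=9, 4²=16, 5²=25, 6²≡7, 7²≡20, 8²≡6, 9²≡23, 10²≡13, 11²≡5, 12²≡28, 13²≡24, 14²≡22 (mod 29).
So the quadratic residues mod 29 are {1, 4, 5, 6, 7, 9, 13, 16, 20, 22, 23, 24, 25, 28}.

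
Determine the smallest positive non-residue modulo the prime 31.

3

(2/31) = +1, so 2 is a residue.
(3/31) = −1, so 3 is the smallest positive non-residue mod 31.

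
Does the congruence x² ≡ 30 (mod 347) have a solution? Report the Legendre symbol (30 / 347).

Pull out 2: since 347 ≡ 3 (mod 8), (2/347) = -1.
Reciprocity: 15 ≡ 3 and 347 ≡ 3 (mod 4), so (15/347) = −(347/15).
Reduce top mod 15: now compute (2/15).
Pull out 2: since 15 ≡ 7 (mod 8), (2/15) = +1.
Reached (1/15) = 1. Collecting the sign flips along the way, the symbol is +1.

1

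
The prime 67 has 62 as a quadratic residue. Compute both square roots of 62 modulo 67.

14, 53

Since 67 ≡ 3 (mod 4), a square root of 62 is 62^((67+1)/4) = 62^17 mod 67.
Repeated squaring: 62^2≡25, 62^4≡22, 62^8≡15, 62^16≡24 (mod 67).
62^17 = 62^(16+1) ≡ 14 (mod 67).
Check: 14² = 196 ≡ 62 (mod 67). The two roots are 14 and 53.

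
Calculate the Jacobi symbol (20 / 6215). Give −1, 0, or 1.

0

Pull out 2^2: since 6215 ≡ 7 (mod 8), (2/6215) = +1, so (2/6215)^2 = +1.
Reciprocity: 5 ≡ 1 and 6215 ≡ 3 (mod 4), so (5/6215) = +(6215/5).
Reduce top mod 5: now compute (0/5).
Top reduces to 0: gcd > 1, so the symbol is 0.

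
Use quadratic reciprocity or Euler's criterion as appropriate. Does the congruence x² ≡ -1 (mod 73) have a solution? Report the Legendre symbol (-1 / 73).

1

First reduce: -1 ≡ 72 (mod 73).
Pull out 2^3: since 73 ≡ 1 (mod 8), (2/73) = +1, so (2/73)^3 = +1.
Reciprocity: 9 ≡ 1 and 73 ≡ 1 (mod 4), so (9/73) = +(73/9).
Reduce top mod 9: now compute (1/9).
Reached (1/9) = 1. Collecting the sign flips along the way, the symbol is +1.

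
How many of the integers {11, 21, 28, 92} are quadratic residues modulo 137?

(11/137) = +1 → QR.
(21/137) = -1 → non-residue.
(28/137) = +1 → QR.
(92/137) = -1 → non-residue.
Total quadratic residues among the 4: 2.

2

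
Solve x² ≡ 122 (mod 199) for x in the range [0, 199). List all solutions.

91, 108

Since 199 ≡ 3 (mod 4), a square root of 122 is 122^((199+1)/4) = 122^50 mod 199.
Repeated squaring: 122^2≡158, 122^4≡89, 122^8≡160, 122^16≡128, 122^32≡66 (mod 199).
122^50 = 122^(32+16+2) ≡ 91 (mod 199).
Check: 91² = 8281 ≡ 122 (mod 199). The two roots are 91 and 108.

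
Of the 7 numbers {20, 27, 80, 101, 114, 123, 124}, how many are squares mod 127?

(20/127) = -1 → non-residue.
(27/127) = -1 → non-residue.
(80/127) = -1 → non-residue.
(101/127) = -1 → non-residue.
(114/127) = -1 → non-residue.
(123/127) = -1 → non-residue.
(124/127) = +1 → QR.
Total quadratic residues among the 7: 1.

1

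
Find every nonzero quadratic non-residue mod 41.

3,6,7,11,12,13,14,15,17,19,22,24,26,27,28,29,30,34,35,38

Square k = 1,…,20 (k and 41−k give the same square):
1²=1, 2²=4, 3²=9, 4²=16, 5²=25, 6²=36, 7²≡8, 8²≡23, 9²≡40, 10²≡18, 11²≡39, 12²≡21, 13²≡5, 14²≡32, 15²≡20, 16²≡10, 17²≡2, 18²≡37, 19²≡33, 20²≡31 (mod 41).
The residues are {1, 2, 4, 5, 8, 9, 10, 16, 18, 20, 21, 23, 25, 31, 32, 33, 36, 37, 39, 40}; the non-residues are the remaining 20 nonzero classes.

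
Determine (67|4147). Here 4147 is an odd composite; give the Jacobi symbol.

-1

Reciprocity: 67 ≡ 3 and 4147 ≡ 3 (mod 4), so (67/4147) = −(4147/67).
Reduce top mod 67: now compute (60/67).
Pull out 2^2: since 67 ≡ 3 (mod 8), (2/67) = -1, so (2/67)^2 = +1.
Reciprocity: 15 ≡ 3 and 67 ≡ 3 (mod 4), so (15/67) = −(67/15).
Reduce top mod 15: now compute (7/15).
Reciprocity: 7 ≡ 3 and 15 ≡ 3 (mod 4), so (7/15) = −(15/7).
Reduce top mod 7: now compute (1/7).
Reached (1/7) = 1. Collecting the sign flips along the way, the symbol is -1.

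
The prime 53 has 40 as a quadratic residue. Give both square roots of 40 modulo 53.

26, 27

53 ≡ 1 (mod 4), so we find a root by search.
Trying successive values, 26² = 676 ≡ 40 (mod 53). The other root is 53 − 26 = 27.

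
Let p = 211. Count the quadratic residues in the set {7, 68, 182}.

1

(7/211) = -1 → non-residue.
(68/211) = -1 → non-residue.
(182/211) = +1 → QR.
Total quadratic residues among the 3: 1.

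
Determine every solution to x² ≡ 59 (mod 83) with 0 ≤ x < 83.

Since 83 ≡ 3 (mod 4), a square root of 59 is 59^((83+1)/4) = 59^21 mod 83.
Repeated squaring: 59^2≡78, 59^4≡25, 59^8≡44, 59^16≡27 (mod 83).
59^21 = 59^(16+4+1) ≡ 68 (mod 83).
Check: 68² = 4624 ≡ 59 (mod 83). The two roots are 15 and 68.

15, 68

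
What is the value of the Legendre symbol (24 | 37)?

-1

Euler's criterion: (24/37) ≡ 24^18 (mod 37).
24^2 ≡ 21 (mod 37)
24^4 ≡ 34 (mod 37)
24^8 ≡ 9 (mod 37)
24^16 ≡ 7 (mod 37)
24^18 = 24^(16+2) ≡ 36 (mod 37).
Result is 36 ≡ −1, so (24/37) = −1.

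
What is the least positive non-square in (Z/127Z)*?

(2/127) = +1, so 2 is a residue.
(3/127) = −1, so 3 is the smallest positive non-residue mod 127.

3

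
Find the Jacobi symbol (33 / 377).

-1

Reciprocity: 33 ≡ 1 and 377 ≡ 1 (mod 4), so (33/377) = +(377/33).
Reduce top mod 33: now compute (14/33).
Pull out 2: since 33 ≡ 1 (mod 8), (2/33) = +1.
Reciprocity: 7 ≡ 3 and 33 ≡ 1 (mod 4), so (7/33) = +(33/7).
Reduce top mod 7: now compute (5/7).
Reciprocity: 5 ≡ 1 and 7 ≡ 3 (mod 4), so (5/7) = +(7/5).
Reduce top mod 5: now compute (2/5).
Pull out 2: since 5 ≡ 5 (mod 8), (2/5) = -1.
Reached (1/5) = 1. Collecting the sign flips along the way, the symbol is -1.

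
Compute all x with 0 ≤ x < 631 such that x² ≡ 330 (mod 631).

31, 600

Since 631 ≡ 3 (mod 4), a square root of 330 is 330^((631+1)/4) = 330^158 mod 631.
Repeated squaring: 330^2≡368, 330^4≡390, 330^8≡29, 330^16≡210, 330^32≡561, 330^64≡483, 330^128≡450 (mod 631).
330^158 = 330^(128+16+8+4+2) ≡ 31 (mod 631).
Check: 31² = 961 ≡ 330 (mod 631). The two roots are 31 and 600.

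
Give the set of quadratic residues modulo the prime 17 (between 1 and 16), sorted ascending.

1,2,4,8,9,13,15,16

Square k = 1,…,8 (k and 17−k give the same square):
1²=1, 2²=4, 3²=9, 4²=16, 5²≡8, 6²≡2, 7²≡15, 8²≡13 (mod 17).
So the quadratic residues mod 17 are {1, 2, 4, 8, 9, 13, 15, 16}.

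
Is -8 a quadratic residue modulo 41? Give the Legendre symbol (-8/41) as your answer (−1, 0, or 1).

1

First reduce: -8 ≡ 33 (mod 41).
Reciprocity: 33 ≡ 1 and 41 ≡ 1 (mod 4), so (33/41) = +(41/33).
Reduce top mod 33: now compute (8/33).
Pull out 2^3: since 33 ≡ 1 (mod 8), (2/33) = +1, so (2/33)^3 = +1.
Reached (1/33) = 1. Collecting the sign flips along the way, the symbol is +1.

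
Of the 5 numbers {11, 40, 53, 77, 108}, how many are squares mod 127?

1

(11/127) = +1 → QR.
(40/127) = -1 → non-residue.
(53/127) = -1 → non-residue.
(77/127) = -1 → non-residue.
(108/127) = -1 → non-residue.
Total quadratic residues among the 5: 1.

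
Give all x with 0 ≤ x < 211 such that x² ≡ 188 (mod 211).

71, 140

Since 211 ≡ 3 (mod 4), a square root of 188 is 188^((211+1)/4) = 188^53 mod 211.
Repeated squaring: 188^2≡107, 188^4≡55, 188^8≡71, 188^16≡188, 188^32≡107 (mod 211).
188^53 = 188^(32+16+4+1) ≡ 71 (mod 211).
Check: 71² = 5041 ≡ 188 (mod 211). The two roots are 71 and 140.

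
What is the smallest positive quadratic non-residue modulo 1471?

(2/1471) = +1, so 2 is a residue.
(3/1471) = −1, so 3 is the smallest positive non-residue mod 1471.

3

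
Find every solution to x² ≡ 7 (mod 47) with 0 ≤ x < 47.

Since 47 ≡ 3 (mod 4), a square root of 7 is 7^((47+1)/4) = 7^12 mod 47.
Repeated squaring: 7^2≡2, 7^4≡4, 7^8≡16 (mod 47).
7^12 = 7^(8+4) ≡ 17 (mod 47).
Check: 17² = 289 ≡ 7 (mod 47). The two roots are 17 and 30.

17, 30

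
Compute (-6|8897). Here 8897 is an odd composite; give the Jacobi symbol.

First reduce: -6 ≡ 8891 (mod 8897).
Reciprocity: 8891 ≡ 3 and 8897 ≡ 1 (mod 4), so (8891/8897) = +(8897/8891).
Reduce top mod 8891: now compute (6/8891).
Pull out 2: since 8891 ≡ 3 (mod 8), (2/8891) = -1.
Reciprocity: 3 ≡ 3 and 8891 ≡ 3 (mod 4), so (3/8891) = −(8891/3).
Reduce top mod 3: now compute (2/3).
Pull out 2: since 3 ≡ 3 (mod 8), (2/3) = -1.
Reached (1/3) = 1. Collecting the sign flips along the way, the symbol is -1.

-1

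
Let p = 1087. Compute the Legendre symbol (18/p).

Euler's criterion: (18/1087) ≡ 18^543 (mod 1087).
18^2 ≡ 324 (mod 1087)
18^4 ≡ 624 (mod 1087)
18^8 ≡ 230 (mod 1087)
18^16 ≡ 724 (mod 1087)
18^32 ≡ 242 (mod 1087)
18^64 ≡ 953 (mod 1087)
18^128 ≡ 564 (mod 1087)
18^256 ≡ 692 (mod 1087)
18^512 ≡ 584 (mod 1087)
18^543 = 18^(512+16+8+4+2+1) ≡ 1 (mod 1087).
Result is 1, so (18/1087) = 1.

1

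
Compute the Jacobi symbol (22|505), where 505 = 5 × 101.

Pull out 2: since 505 ≡ 1 (mod 8), (2/505) = +1.
Reciprocity: 11 ≡ 3 and 505 ≡ 1 (mod 4), so (11/505) = +(505/11).
Reduce top mod 11: now compute (10/11).
Pull out 2: since 11 ≡ 3 (mod 8), (2/11) = -1.
Reciprocity: 5 ≡ 1 and 11 ≡ 3 (mod 4), so (5/11) = +(11/5).
Reduce top mod 5: now compute (1/5).
Reached (1/5) = 1. Collecting the sign flips along the way, the symbol is -1.

-1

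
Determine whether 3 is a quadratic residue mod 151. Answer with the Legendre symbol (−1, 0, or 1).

Euler's criterion: (3/151) ≡ 3^75 (mod 151).
3^2 ≡ 9 (mod 151)
3^4 ≡ 81 (mod 151)
3^8 ≡ 68 (mod 151)
3^16 ≡ 94 (mod 151)
3^32 ≡ 78 (mod 151)
3^64 ≡ 44 (mod 151)
3^75 = 3^(64+8+2+1) ≡ 150 (mod 151).
Result is 150 ≡ −1, so (3/151) = −1.

-1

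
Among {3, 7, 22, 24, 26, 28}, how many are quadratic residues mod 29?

(3/29) = -1 → non-residue.
(7/29) = +1 → QR.
(22/29) = +1 → QR.
(24/29) = +1 → QR.
(26/29) = -1 → non-residue.
(28/29) = +1 → QR.
Total quadratic residues among the 6: 4.

4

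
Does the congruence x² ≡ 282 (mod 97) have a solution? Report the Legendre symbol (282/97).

1

First reduce: 282 ≡ 88 (mod 97).
Pull out 2^3: since 97 ≡ 1 (mod 8), (2/97) = +1, so (2/97)^3 = +1.
Reciprocity: 11 ≡ 3 and 97 ≡ 1 (mod 4), so (11/97) = +(97/11).
Reduce top mod 11: now compute (9/11).
Reciprocity: 9 ≡ 1 and 11 ≡ 3 (mod 4), so (9/11) = +(11/9).
Reduce top mod 9: now compute (2/9).
Pull out 2: since 9 ≡ 1 (mod 8), (2/9) = +1.
Reached (1/9) = 1. Collecting the sign flips along the way, the symbol is +1.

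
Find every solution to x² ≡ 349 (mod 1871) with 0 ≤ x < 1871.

Since 1871 ≡ 3 (mod 4), a square root of 349 is 349^((1871+1)/4) = 349^468 mod 1871.
Repeated squaring: 349^2≡186, 349^4≡918, 349^8≡774, 349^16≡356, 349^32≡1379, 349^64≡705, 349^128≡1210, 349^256≡978 (mod 1871).
349^468 = 349^(256+128+64+16+4) ≡ 1720 (mod 1871).
Check: 1720² = 2958400 ≡ 349 (mod 1871). The two roots are 151 and 1720.

151, 1720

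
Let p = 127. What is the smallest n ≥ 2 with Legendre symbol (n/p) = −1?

(2/127) = +1, so 2 is a residue.
(3/127) = −1, so 3 is the smallest positive non-residue mod 127.

3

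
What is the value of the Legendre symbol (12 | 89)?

Euler's criterion: (12/89) ≡ 12^44 (mod 89).
12^2 ≡ 55 (mod 89)
12^4 ≡ 88 (mod 89)
12^8 ≡ 1 (mod 89)
12^16 ≡ 1 (mod 89)
12^32 ≡ 1 (mod 89)
12^44 = 12^(32+8+4) ≡ 88 (mod 89).
Result is 88 ≡ −1, so (12/89) = −1.

-1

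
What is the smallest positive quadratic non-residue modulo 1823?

(2/1823) = +1, so 2 is a residue.
(3/1823) = +1, so 3 is a residue.
(4/1823) = +1, so 4 is a residue.
(5/1823) = −1, so 5 is the smallest positive non-residue mod 1823.

5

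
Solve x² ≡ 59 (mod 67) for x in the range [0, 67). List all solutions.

Since 67 ≡ 3 (mod 4), a square root of 59 is 59^((67+1)/4) = 59^17 mod 67.
Repeated squaring: 59^2≡64, 59^4≡9, 59^8≡14, 59^16≡62 (mod 67).
59^17 = 59^(16+1) ≡ 40 (mod 67).
Check: 40² = 1600 ≡ 59 (mod 67). The two roots are 27 and 40.

27, 40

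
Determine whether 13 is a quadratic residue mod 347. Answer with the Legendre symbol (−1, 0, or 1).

1

Euler's criterion: (13/347) ≡ 13^173 (mod 347).
13^2 ≡ 169 (mod 347)
13^4 ≡ 107 (mod 347)
13^8 ≡ 345 (mod 347)
13^16 ≡ 4 (mod 347)
13^32 ≡ 16 (mod 347)
13^64 ≡ 256 (mod 347)
13^128 ≡ 300 (mod 347)
13^173 = 13^(128+32+8+4+1) ≡ 1 (mod 347).
Result is 1, so (13/347) = 1.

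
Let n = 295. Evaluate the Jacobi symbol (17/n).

Reciprocity: 17 ≡ 1 and 295 ≡ 3 (mod 4), so (17/295) = +(295/17).
Reduce top mod 17: now compute (6/17).
Pull out 2: since 17 ≡ 1 (mod 8), (2/17) = +1.
Reciprocity: 3 ≡ 3 and 17 ≡ 1 (mod 4), so (3/17) = +(17/3).
Reduce top mod 3: now compute (2/3).
Pull out 2: since 3 ≡ 3 (mod 8), (2/3) = -1.
Reached (1/3) = 1. Collecting the sign flips along the way, the symbol is -1.

-1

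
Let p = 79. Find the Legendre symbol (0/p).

Top reduces to 0: gcd > 1, so the symbol is 0.

0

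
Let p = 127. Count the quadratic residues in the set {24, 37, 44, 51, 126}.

2

(24/127) = -1 → non-residue.
(37/127) = +1 → QR.
(44/127) = +1 → QR.
(51/127) = -1 → non-residue.
(126/127) = -1 → non-residue.
Total quadratic residues among the 5: 2.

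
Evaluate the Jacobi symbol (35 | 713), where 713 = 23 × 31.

Reciprocity: 35 ≡ 3 and 713 ≡ 1 (mod 4), so (35/713) = +(713/35).
Reduce top mod 35: now compute (13/35).
Reciprocity: 13 ≡ 1 and 35 ≡ 3 (mod 4), so (13/35) = +(35/13).
Reduce top mod 13: now compute (9/13).
Reciprocity: 9 ≡ 1 and 13 ≡ 1 (mod 4), so (9/13) = +(13/9).
Reduce top mod 9: now compute (4/9).
Pull out 2^2: since 9 ≡ 1 (mod 8), (2/9) = +1, so (2/9)^2 = +1.
Reached (1/9) = 1. Collecting the sign flips along the way, the symbol is +1.

1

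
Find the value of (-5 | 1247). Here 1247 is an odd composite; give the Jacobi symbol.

1

First reduce: -5 ≡ 1242 (mod 1247).
Pull out 2: since 1247 ≡ 7 (mod 8), (2/1247) = +1.
Reciprocity: 621 ≡ 1 and 1247 ≡ 3 (mod 4), so (621/1247) = +(1247/621).
Reduce top mod 621: now compute (5/621).
Reciprocity: 5 ≡ 1 and 621 ≡ 1 (mod 4), so (5/621) = +(621/5).
Reduce top mod 5: now compute (1/5).
Reached (1/5) = 1. Collecting the sign flips along the way, the symbol is +1.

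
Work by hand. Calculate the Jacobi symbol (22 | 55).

0

Pull out 2: since 55 ≡ 7 (mod 8), (2/55) = +1.
Reciprocity: 11 ≡ 3 and 55 ≡ 3 (mod 4), so (11/55) = −(55/11).
Reduce top mod 11: now compute (0/11).
Top reduces to 0: gcd > 1, so the symbol is 0.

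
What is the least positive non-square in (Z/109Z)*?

2

(2/109) = −1, so 2 is the smallest positive non-residue mod 109.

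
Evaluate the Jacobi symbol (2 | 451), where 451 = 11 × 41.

-1

Pull out 2: since 451 ≡ 3 (mod 8), (2/451) = -1.
Reached (1/451) = 1. Collecting the sign flips along the way, the symbol is -1.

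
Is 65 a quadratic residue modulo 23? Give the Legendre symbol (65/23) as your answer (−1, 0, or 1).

-1

First reduce: 65 ≡ 19 (mod 23).
Reciprocity: 19 ≡ 3 and 23 ≡ 3 (mod 4), so (19/23) = −(23/19).
Reduce top mod 19: now compute (4/19).
Pull out 2^2: since 19 ≡ 3 (mod 8), (2/19) = -1, so (2/19)^2 = +1.
Reached (1/19) = 1. Collecting the sign flips along the way, the symbol is -1.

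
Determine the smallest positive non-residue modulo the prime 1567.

3

(2/1567) = +1, so 2 is a residue.
(3/1567) = −1, so 3 is the smallest positive non-residue mod 1567.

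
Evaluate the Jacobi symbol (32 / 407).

1

Pull out 2^5: since 407 ≡ 7 (mod 8), (2/407) = +1, so (2/407)^5 = +1.
Reached (1/407) = 1. Collecting the sign flips along the way, the symbol is +1.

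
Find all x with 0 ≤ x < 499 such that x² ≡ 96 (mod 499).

78, 421

Since 499 ≡ 3 (mod 4), a square root of 96 is 96^((499+1)/4) = 96^125 mod 499.
Repeated squaring: 96^2≡234, 96^4≡365, 96^8≡491, 96^16≡64, 96^32≡104, 96^64≡337 (mod 499).
96^125 = 96^(64+32+16+8+4+1) ≡ 421 (mod 499).
Check: 421² = 177241 ≡ 96 (mod 499). The two roots are 78 and 421.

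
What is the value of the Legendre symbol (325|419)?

1

Reciprocity: 325 ≡ 1 and 419 ≡ 3 (mod 4), so (325/419) = +(419/325).
Reduce top mod 325: now compute (94/325).
Pull out 2: since 325 ≡ 5 (mod 8), (2/325) = -1.
Reciprocity: 47 ≡ 3 and 325 ≡ 1 (mod 4), so (47/325) = +(325/47).
Reduce top mod 47: now compute (43/47).
Reciprocity: 43 ≡ 3 and 47 ≡ 3 (mod 4), so (43/47) = −(47/43).
Reduce top mod 43: now compute (4/43).
Pull out 2^2: since 43 ≡ 3 (mod 8), (2/43) = -1, so (2/43)^2 = +1.
Reached (1/43) = 1. Collecting the sign flips along the way, the symbol is +1.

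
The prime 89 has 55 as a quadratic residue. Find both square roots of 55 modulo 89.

12, 77

89 ≡ 1 (mod 4), so we find a root by search.
Trying successive values, 12² = 144 ≡ 55 (mod 89). The other root is 89 − 12 = 77.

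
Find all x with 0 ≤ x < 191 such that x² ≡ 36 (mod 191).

Since 191 ≡ 3 (mod 4), a square root of 36 is 36^((191+1)/4) = 36^48 mod 191.
Repeated squaring: 36^2≡150, 36^4≡153, 36^8≡107, 36^16≡180, 36^32≡121 (mod 191).
36^48 = 36^(32+16) ≡ 6 (mod 191).
Check: 6² = 36 ≡ 36 (mod 191). The two roots are 6 and 185.

6, 185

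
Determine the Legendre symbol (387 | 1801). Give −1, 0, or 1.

Reciprocity: 387 ≡ 3 and 1801 ≡ 1 (mod 4), so (387/1801) = +(1801/387).
Reduce top mod 387: now compute (253/387).
Reciprocity: 253 ≡ 1 and 387 ≡ 3 (mod 4), so (253/387) = +(387/253).
Reduce top mod 253: now compute (134/253).
Pull out 2: since 253 ≡ 5 (mod 8), (2/253) = -1.
Reciprocity: 67 ≡ 3 and 253 ≡ 1 (mod 4), so (67/253) = +(253/67).
Reduce top mod 67: now compute (52/67).
Pull out 2^2: since 67 ≡ 3 (mod 8), (2/67) = -1, so (2/67)^2 = +1.
Reciprocity: 13 ≡ 1 and 67 ≡ 3 (mod 4), so (13/67) = +(67/13).
Reduce top mod 13: now compute (2/13).
Pull out 2: since 13 ≡ 5 (mod 8), (2/13) = -1.
Reached (1/13) = 1. Collecting the sign flips along the way, the symbol is +1.

1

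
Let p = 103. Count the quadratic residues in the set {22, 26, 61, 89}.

2

(22/103) = -1 → non-residue.
(26/103) = +1 → QR.
(61/103) = +1 → QR.
(89/103) = -1 → non-residue.
Total quadratic residues among the 4: 2.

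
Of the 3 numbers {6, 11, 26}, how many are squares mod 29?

1

(6/29) = +1 → QR.
(11/29) = -1 → non-residue.
(26/29) = -1 → non-residue.
Total quadratic residues among the 3: 1.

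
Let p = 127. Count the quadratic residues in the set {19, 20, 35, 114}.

(19/127) = +1 → QR.
(20/127) = -1 → non-residue.
(35/127) = +1 → QR.
(114/127) = -1 → non-residue.
Total quadratic residues among the 4: 2.

2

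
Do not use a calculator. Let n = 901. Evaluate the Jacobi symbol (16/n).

Pull out 2^4: since 901 ≡ 5 (mod 8), (2/901) = -1, so (2/901)^4 = +1.
Reached (1/901) = 1. Collecting the sign flips along the way, the symbol is +1.

1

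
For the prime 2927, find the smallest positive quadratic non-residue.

5

(2/2927) = +1, so 2 is a residue.
(3/2927) = +1, so 3 is a residue.
(4/2927) = +1, so 4 is a residue.
(5/2927) = −1, so 5 is the smallest positive non-residue mod 2927.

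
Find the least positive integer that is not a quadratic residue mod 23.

5

(2/23) = +1, so 2 is a residue.
(3/23) = +1, so 3 is a residue.
(4/23) = +1, so 4 is a residue.
(5/23) = −1, so 5 is the smallest positive non-residue mod 23.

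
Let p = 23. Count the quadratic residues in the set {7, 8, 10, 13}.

(7/23) = -1 → non-residue.
(8/23) = +1 → QR.
(10/23) = -1 → non-residue.
(13/23) = +1 → QR.
Total quadratic residues among the 4: 2.

2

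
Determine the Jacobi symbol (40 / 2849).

Pull out 2^3: since 2849 ≡ 1 (mod 8), (2/2849) = +1, so (2/2849)^3 = +1.
Reciprocity: 5 ≡ 1 and 2849 ≡ 1 (mod 4), so (5/2849) = +(2849/5).
Reduce top mod 5: now compute (4/5).
Pull out 2^2: since 5 ≡ 5 (mod 8), (2/5) = -1, so (2/5)^2 = +1.
Reached (1/5) = 1. Collecting the sign flips along the way, the symbol is +1.

1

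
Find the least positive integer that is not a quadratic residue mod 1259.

(2/1259) = −1, so 2 is the smallest positive non-residue mod 1259.

2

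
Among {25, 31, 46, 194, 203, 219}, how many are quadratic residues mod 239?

(25/239) = +1 → QR.
(31/239) = +1 → QR.
(46/239) = -1 → non-residue.
(194/239) = -1 → non-residue.
(203/239) = -1 → non-residue.
(219/239) = -1 → non-residue.
Total quadratic residues among the 6: 2.

2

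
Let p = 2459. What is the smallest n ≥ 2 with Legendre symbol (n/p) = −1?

(2/2459) = −1, so 2 is the smallest positive non-residue mod 2459.

2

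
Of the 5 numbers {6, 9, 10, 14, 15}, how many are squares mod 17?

(6/17) = -1 → non-residue.
(9/17) = +1 → QR.
(10/17) = -1 → non-residue.
(14/17) = -1 → non-residue.
(15/17) = +1 → QR.
Total quadratic residues among the 5: 2.

2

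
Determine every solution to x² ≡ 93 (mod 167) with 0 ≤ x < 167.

Since 167 ≡ 3 (mod 4), a square root of 93 is 93^((167+1)/4) = 93^42 mod 167.
Repeated squaring: 93^2≡132, 93^4≡56, 93^8≡130, 93^16≡33, 93^32≡87 (mod 167).
93^42 = 93^(32+8+2) ≡ 107 (mod 167).
Check: 107² = 11449 ≡ 93 (mod 167). The two roots are 60 and 107.

60, 107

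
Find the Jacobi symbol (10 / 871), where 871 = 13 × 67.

Pull out 2: since 871 ≡ 7 (mod 8), (2/871) = +1.
Reciprocity: 5 ≡ 1 and 871 ≡ 3 (mod 4), so (5/871) = +(871/5).
Reduce top mod 5: now compute (1/5).
Reached (1/5) = 1. Collecting the sign flips along the way, the symbol is +1.

1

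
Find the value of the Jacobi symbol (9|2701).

1

Reciprocity: 9 ≡ 1 and 2701 ≡ 1 (mod 4), so (9/2701) = +(2701/9).
Reduce top mod 9: now compute (1/9).
Reached (1/9) = 1. Collecting the sign flips along the way, the symbol is +1.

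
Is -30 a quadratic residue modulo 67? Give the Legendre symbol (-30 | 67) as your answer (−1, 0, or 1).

First reduce: -30 ≡ 37 (mod 67).
Reciprocity: 37 ≡ 1 and 67 ≡ 3 (mod 4), so (37/67) = +(67/37).
Reduce top mod 37: now compute (30/37).
Pull out 2: since 37 ≡ 5 (mod 8), (2/37) = -1.
Reciprocity: 15 ≡ 3 and 37 ≡ 1 (mod 4), so (15/37) = +(37/15).
Reduce top mod 15: now compute (7/15).
Reciprocity: 7 ≡ 3 and 15 ≡ 3 (mod 4), so (7/15) = −(15/7).
Reduce top mod 7: now compute (1/7).
Reached (1/7) = 1. Collecting the sign flips along the way, the symbol is +1.

1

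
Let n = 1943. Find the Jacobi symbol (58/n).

0

Pull out 2: since 1943 ≡ 7 (mod 8), (2/1943) = +1.
Reciprocity: 29 ≡ 1 and 1943 ≡ 3 (mod 4), so (29/1943) = +(1943/29).
Reduce top mod 29: now compute (0/29).
Top reduces to 0: gcd > 1, so the symbol is 0.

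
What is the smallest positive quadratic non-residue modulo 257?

3

(2/257) = +1, so 2 is a residue.
(3/257) = −1, so 3 is the smallest positive non-residue mod 257.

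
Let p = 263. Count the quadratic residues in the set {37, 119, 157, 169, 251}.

3

(37/263) = +1 → QR.
(119/263) = -1 → non-residue.
(157/263) = +1 → QR.
(169/263) = +1 → QR.
(251/263) = -1 → non-residue.
Total quadratic residues among the 5: 3.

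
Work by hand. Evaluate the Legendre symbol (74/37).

0

First reduce: 74 ≡ 0 (mod 37).
Top reduces to 0: gcd > 1, so the symbol is 0.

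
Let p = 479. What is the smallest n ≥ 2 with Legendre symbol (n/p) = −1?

13

(2/479) = +1, so 2 is a residue.
(3/479) = +1, so 3 is a residue.
(4/479) = +1, so 4 is a residue.
(5/479) = +1, so 5 is a residue.
(6/479) = +1, so 6 is a residue.
(7/479) = +1, so 7 is a residue.
(8/479) = +1, so 8 is a residue.
(9/479) = +1, so 9 is a residue.
(10/479) = +1, so 10 is a residue.
(11/479) = +1, so 11 is a residue.
(12/479) = +1, so 12 is a residue.
(13/479) = −1, so 13 is the smallest positive non-residue mod 479.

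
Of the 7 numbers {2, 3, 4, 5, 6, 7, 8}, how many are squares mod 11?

3

(2/11) = -1 → non-residue.
(3/11) = +1 → QR.
(4/11) = +1 → QR.
(5/11) = +1 → QR.
(6/11) = -1 → non-residue.
(7/11) = -1 → non-residue.
(8/11) = -1 → non-residue.
Total quadratic residues among the 7: 3.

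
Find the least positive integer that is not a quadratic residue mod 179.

2

(2/179) = −1, so 2 is the smallest positive non-residue mod 179.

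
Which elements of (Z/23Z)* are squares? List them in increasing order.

Square k = 1,…,11 (k and 23−k give the same square):
1²=1, 2²=4, 3²=9, 4²=16, 5²≡2, 6²≡13, 7²≡3, 8²≡18, 9²≡12, 10²≡8, 11²≡6 (mod 23).
So the quadratic residues mod 23 are {1, 2, 3, 4, 6, 8, 9, 12, 13, 16, 18}.

1 2 3 4 6 8 9 12 13 16 18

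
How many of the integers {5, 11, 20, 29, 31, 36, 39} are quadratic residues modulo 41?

5

(5/41) = +1 → QR.
(11/41) = -1 → non-residue.
(20/41) = +1 → QR.
(29/41) = -1 → non-residue.
(31/41) = +1 → QR.
(36/41) = +1 → QR.
(39/41) = +1 → QR.
Total quadratic residues among the 7: 5.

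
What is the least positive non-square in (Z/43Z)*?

2

(2/43) = −1, so 2 is the smallest positive non-residue mod 43.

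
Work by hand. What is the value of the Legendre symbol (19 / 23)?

-1

Euler's criterion: (19/23) ≡ 19^11 (mod 23).
19^2 ≡ 16 (mod 23)
19^4 ≡ 3 (mod 23)
19^8 ≡ 9 (mod 23)
19^11 = 19^(8+2+1) ≡ 22 (mod 23).
Result is 22 ≡ −1, so (19/23) = −1.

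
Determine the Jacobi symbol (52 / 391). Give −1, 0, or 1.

Pull out 2^2: since 391 ≡ 7 (mod 8), (2/391) = +1, so (2/391)^2 = +1.
Reciprocity: 13 ≡ 1 and 391 ≡ 3 (mod 4), so (13/391) = +(391/13).
Reduce top mod 13: now compute (1/13).
Reached (1/13) = 1. Collecting the sign flips along the way, the symbol is +1.

1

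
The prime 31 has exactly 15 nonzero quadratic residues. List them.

Square k = 1,…,15 (k and 31−k give the same square):
1²=1, 2²=4, 3²=9, 4²=16, 5²=25, 6²≡5, 7²≡18, 8²≡2, 9²≡19, 10²≡7, 11²≡28, 12²≡20, 13²≡14, 14²≡10, 15²≡8 (mod 31).
So the quadratic residues mod 31 are {1, 2, 4, 5, 7, 8, 9, 10, 14, 16, 18, 19, 20, 25, 28}.

1,2,4,5,7,8,9,10,14,16,18,19,20,25,28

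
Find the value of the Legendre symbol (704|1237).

Pull out 2^6: since 1237 ≡ 5 (mod 8), (2/1237) = -1, so (2/1237)^6 = +1.
Reciprocity: 11 ≡ 3 and 1237 ≡ 1 (mod 4), so (11/1237) = +(1237/11).
Reduce top mod 11: now compute (5/11).
Reciprocity: 5 ≡ 1 and 11 ≡ 3 (mod 4), so (5/11) = +(11/5).
Reduce top mod 5: now compute (1/5).
Reached (1/5) = 1. Collecting the sign flips along the way, the symbol is +1.

1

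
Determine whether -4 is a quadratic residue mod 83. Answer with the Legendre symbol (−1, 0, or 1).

Euler's criterion: (-4/83) ≡ 79^41 (mod 83).
79^2 ≡ 16 (mod 83)
79^4 ≡ 7 (mod 83)
79^8 ≡ 49 (mod 83)
79^16 ≡ 77 (mod 83)
79^32 ≡ 36 (mod 83)
79^41 = 79^(32+8+1) ≡ 82 (mod 83).
Result is 82 ≡ −1, so (-4/83) = −1.

-1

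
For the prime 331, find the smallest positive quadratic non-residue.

2

(2/331) = −1, so 2 is the smallest positive non-residue mod 331.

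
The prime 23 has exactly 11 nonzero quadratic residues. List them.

Square k = 1,…,11 (k and 23−k give the same square):
1²=1, 2²=4, 3²=9, 4²=16, 5²≡2, 6²≡13, 7²≡3, 8²≡18, 9²≡12, 10²≡8, 11²≡6 (mod 23).
So the quadratic residues mod 23 are {1, 2, 3, 4, 6, 8, 9, 12, 13, 16, 18}.

1,2,3,4,6,8,9,12,13,16,18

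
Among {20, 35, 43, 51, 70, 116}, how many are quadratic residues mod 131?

(20/131) = +1 → QR.
(35/131) = +1 → QR.
(43/131) = +1 → QR.
(51/131) = -1 → non-residue.
(70/131) = -1 → non-residue.
(116/131) = -1 → non-residue.
Total quadratic residues among the 6: 3.

3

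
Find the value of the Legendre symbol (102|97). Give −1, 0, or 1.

-1

Euler's criterion: (102/97) ≡ 5^48 (mod 97).
5^2 ≡ 25 (mod 97)
5^4 ≡ 43 (mod 97)
5^8 ≡ 6 (mod 97)
5^16 ≡ 36 (mod 97)
5^32 ≡ 35 (mod 97)
5^48 = 5^(32+16) ≡ 96 (mod 97).
Result is 96 ≡ −1, so (102/97) = −1.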